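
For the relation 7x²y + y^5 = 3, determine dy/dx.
Apply d/dx to both sides, remembering that y depends on x. Each occurrence of y therefore brings in a y' = dy/dx via the chain rule.

With F(x, y) equal to the left-hand side minus the right, differentiate F term by term:
  d/dx[7x^2y] = 7x^2·y' + 14xy
  d/dx[y^5] = 5y^4·y'
  d/dx[-3] = 0
Adding these up, d/dx[F] = 0 becomes
  (14xy) + (7x^2 + 5y^4)·y' = 0,
so isolating y',
  dy/dx = -(14xy)/(7x^2 + 5y^4) = -14xy/(7x^2 + 5y^4)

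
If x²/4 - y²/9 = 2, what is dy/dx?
Apply d/dx to both sides, remembering that y depends on x. Each occurrence of y therefore brings in a y' = dy/dx via the chain rule.

With F(x, y) equal to the left-hand side minus the right, differentiate F term by term:
  d/dx[x^2/4] = x/2
  d/dx[-y^2/9] = -2y·y'/9
  d/dx[-2] = 0
Adding these up, d/dx[F] = 0 becomes
  (x/2) + (-2y/9)·y' = 0,
so isolating y',
  dy/dx = -(x/2)/(-2y/9) = 9x/(4y)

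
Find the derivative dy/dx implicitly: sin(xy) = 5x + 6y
Take d/dx of both sides. Since y is implicitly a function of x, the chain rule attaches a y' = dy/dx factor whenever we differentiate through y.

Set F(x, y) = (left side) − (right side), so the curve is F = 0. Differentiating each term of F:
  d/dx[-5x] = -5
  d/dx[-6y] = -6·y'
  d/dx[sin(xy)] = (x·y' + y)·cos(xy)

Collecting, the y'-free part is the partial derivative in x and the y' coefficient is the partial derivative in y:
  ∂F/∂x = y·cos(xy) - 5
  ∂F/∂y = x·cos(xy) - 6

so d/dx[F(x, y(x))] = ∂F/∂x + (∂F/∂y)·y' = 0. Rearranging,
  dy/dx = -(∂F/∂x)/(∂F/∂y) = -(y·cos(xy) - 5)/(x·cos(xy) - 6) = (-y·cos(xy) + 5)/(x·cos(xy) - 6)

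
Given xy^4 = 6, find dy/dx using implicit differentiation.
Differentiate both sides with respect to x, treating y as y(x). By the chain rule, any term containing y contributes a factor of y' = dy/dx when we differentiate it.

Move every term to one side and write the relation as F(x, y) = 0. Term by term,
  d/dx[xy^4] = 4xy^3·y' + y^4
  d/dx[-6] = 0

The pieces without y' make up ∂F/∂x and the coefficient of y' is ∂F/∂y:
  ∂F/∂x = y^4,
  ∂F/∂y = 4xy^3.

Since d/dx[F] = ∂F/∂x + (∂F/∂y)·y' = 0, solve for y':
  (∂F/∂y)·y' = -∂F/∂x
  dy/dx = -(∂F/∂x)/(∂F/∂y) = -(y^4)/(4xy^3) = -y/(4x)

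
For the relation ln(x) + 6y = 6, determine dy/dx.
Differentiate the relation implicitly: treat y = y(x) and apply the chain rule, so every y-derivative picks up a y' = dy/dx factor.

With everything moved to the left-hand side, differentiate term by term:
  d/dx[6y] = 6·y'
  d/dx[ln(x)] = 1/x
  d/dx[-6] = 0

Separating the contributions that come from x directly and those that come through y:
  without y':      1/x
  multiplying y':  6

so (1/x) + (6)·y' = 0, and therefore
  dy/dx = -(1/x)/(6) = -1/(6x)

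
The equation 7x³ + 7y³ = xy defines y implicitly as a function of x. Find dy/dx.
Differentiate both sides with respect to x, treating y as y(x). By the chain rule, any term containing y contributes a factor of y' = dy/dx when we differentiate it.

Move every term to one side and write the relation as F(x, y) = 0. Term by term,
  d/dx[7x^3] = 21x^2
  d/dx[-xy] = -x·y' - y
  d/dx[7y^3] = 21y^2·y'

The pieces without y' make up ∂F/∂x and the coefficient of y' is ∂F/∂y:
  ∂F/∂x = 21x^2 - y,
  ∂F/∂y = -x + 21y^2.

Since d/dx[F] = ∂F/∂x + (∂F/∂y)·y' = 0, solve for y':
  (∂F/∂y)·y' = -∂F/∂x
  dy/dx = -(∂F/∂x)/(∂F/∂y) = -(21x^2 - y)/(-x + 21y^2) = (21x^2 - y)/(x - 21y^2)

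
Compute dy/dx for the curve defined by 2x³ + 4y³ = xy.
Apply d/dx to both sides, remembering that y depends on x. Each occurrence of y therefore brings in a y' = dy/dx via the chain rule.

With F(x, y) equal to the left-hand side minus the right, differentiate F term by term:
  d/dx[2x^3] = 6x^2
  d/dx[-xy] = -x·y' - y
  d/dx[4y^3] = 12y^2·y'
Adding these up, d/dx[F] = 0 becomes
  (6x^2 - y) + (-x + 12y^2)·y' = 0,
so isolating y',
  dy/dx = -(6x^2 - y)/(-x + 12y^2) = (6x^2 - y)/(x - 12y^2)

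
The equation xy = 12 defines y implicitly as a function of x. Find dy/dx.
Differentiate the relation implicitly: treat y = y(x) and apply the chain rule, so every y-derivative picks up a y' = dy/dx factor.

With everything moved to the left-hand side, differentiate term by term:
  d/dx[xy] = x·y' + y
  d/dx[-12] = 0

Separating the contributions that come from x directly and those that come through y:
  without y':      y
  multiplying y':  x

so (y) + (x)·y' = 0, and therefore
  dy/dx = -(y)/(x) = -y/x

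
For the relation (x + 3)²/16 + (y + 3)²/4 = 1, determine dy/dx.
Differentiate both sides with respect to x, treating y as y(x). By the chain rule, any term containing y contributes a factor of y' = dy/dx when we differentiate it.

Move every term to one side and write the relation as F(x, y) = 0. Term by term,
  d/dx[(x + 3)^2/16] = x/8 + 3/8
  d/dx[(y + 3)^2/4] = y'(y + 3)/2
  d/dx[-1] = 0

The pieces without y' make up ∂F/∂x and the coefficient of y' is ∂F/∂y:
  ∂F/∂x = x/8 + 3/8,
  ∂F/∂y = y/2 + 3/2.

Since d/dx[F] = ∂F/∂x + (∂F/∂y)·y' = 0, solve for y':
  (∂F/∂y)·y' = -∂F/∂x
  dy/dx = -(∂F/∂x)/(∂F/∂y) = -(x/8 + 3/8)/(y/2 + 3/2)
        = -((x + 3)/8)/((y + 3)/2) = (-x - 3)/(4(y + 3))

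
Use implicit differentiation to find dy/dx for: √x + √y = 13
Apply d/dx to both sides, remembering that y depends on x. Each occurrence of y therefore brings in a y' = dy/dx via the chain rule.

With F(x, y) equal to the left-hand side minus the right, differentiate F term by term:
  d/dx[√(x)] = 1/(2√(x))
  d/dx[√(y)] = y'/(2√(y))
  d/dx[-13] = 0
Adding these up, d/dx[F] = 0 becomes
  (1/(2√(x))) + (1/(2√(y)))·y' = 0,
so isolating y',
  dy/dx = -(1/(2√(x)))/(1/(2√(y))) = -√(y)/√(x)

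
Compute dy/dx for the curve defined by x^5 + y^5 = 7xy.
Differentiate both sides with respect to x, treating y as y(x). By the chain rule, any term containing y contributes a factor of y' = dy/dx when we differentiate it.

Move every term to one side and write the relation as F(x, y) = 0. Term by term,
  d/dx[x^5] = 5x^4
  d/dx[-7xy] = -7x·y' - 7y
  d/dx[y^5] = 5y^4·y'

The pieces without y' make up ∂F/∂x and the coefficient of y' is ∂F/∂y:
  ∂F/∂x = 5x^4 - 7y,
  ∂F/∂y = -7x + 5y^4.

Since d/dx[F] = ∂F/∂x + (∂F/∂y)·y' = 0, solve for y':
  (∂F/∂y)·y' = -∂F/∂x
  dy/dx = -(∂F/∂x)/(∂F/∂y) = -(5x^4 - 7y)/(-7x + 5y^4) = (5x^4 - 7y)/(7x - 5y^4)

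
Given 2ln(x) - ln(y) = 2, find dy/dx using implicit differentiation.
Apply d/dx to both sides, remembering that y depends on x. Each occurrence of y therefore brings in a y' = dy/dx via the chain rule.

With F(x, y) equal to the left-hand side minus the right, differentiate F term by term:
  d/dx[2ln(x)] = 2/x
  d/dx[-ln(y)] = -y'/y
  d/dx[-2] = 0
Adding these up, d/dx[F] = 0 becomes
  (2/x) + (-1/y)·y' = 0,
so isolating y',
  dy/dx = -(2/x)/(-1/y) = 2y/x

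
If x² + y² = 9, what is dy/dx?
Take d/dx of both sides. Since y is implicitly a function of x, the chain rule attaches a y' = dy/dx factor whenever we differentiate through y.

Set F(x, y) = (left side) − (right side), so the curve is F = 0. Differentiating each term of F:
  d/dx[x^2] = 2x
  d/dx[y^2] = 2y·y'
  d/dx[-9] = 0

Collecting, the y'-free part is the partial derivative in x and the y' coefficient is the partial derivative in y:
  ∂F/∂x = 2x
  ∂F/∂y = 2y

so d/dx[F(x, y(x))] = ∂F/∂x + (∂F/∂y)·y' = 0. Rearranging,
  dy/dx = -(∂F/∂x)/(∂F/∂y) = -(2x)/(2y) = -x/y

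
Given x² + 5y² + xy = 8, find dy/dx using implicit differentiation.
Differentiate both sides with respect to x, treating y as y(x). By the chain rule, any term containing y contributes a factor of y' = dy/dx when we differentiate it.

Move every term to one side and write the relation as F(x, y) = 0. Term by term,
  d/dx[x^2] = 2x
  d/dx[xy] = x·y' + y
  d/dx[5y^2] = 10y·y'
  d/dx[-8] = 0

The pieces without y' make up ∂F/∂x and the coefficient of y' is ∂F/∂y:
  ∂F/∂x = 2x + y,
  ∂F/∂y = x + 10y.

Since d/dx[F] = ∂F/∂x + (∂F/∂y)·y' = 0, solve for y':
  (∂F/∂y)·y' = -∂F/∂x
  dy/dx = -(∂F/∂x)/(∂F/∂y) = -(2x + y)/(x + 10y) = (-2x - y)/(x + 10y)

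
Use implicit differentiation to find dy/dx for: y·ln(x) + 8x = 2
Differentiate both sides with respect to x, treating y as y(x). By the chain rule, any term containing y contributes a factor of y' = dy/dx when we differentiate it.

Move every term to one side and write the relation as F(x, y) = 0. Term by term,
  d/dx[8x] = 8
  d/dx[y·ln(x)] = y'·ln(x) + y/x
  d/dx[-2] = 0

The pieces without y' make up ∂F/∂x and the coefficient of y' is ∂F/∂y:
  ∂F/∂x = 8 + y/x,
  ∂F/∂y = ln(x).

Since d/dx[F] = ∂F/∂x + (∂F/∂y)·y' = 0, solve for y':
  (∂F/∂y)·y' = -∂F/∂x
  dy/dx = -(∂F/∂x)/(∂F/∂y) = -(8 + y/x)/(ln(x))
        = -((8x + y)/x)/(ln(x)) = (-8x - y)/(x·ln(x))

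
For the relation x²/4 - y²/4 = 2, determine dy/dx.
Differentiate the relation implicitly: treat y = y(x) and apply the chain rule, so every y-derivative picks up a y' = dy/dx factor.

With everything moved to the left-hand side, differentiate term by term:
  d/dx[x^2/4] = x/2
  d/dx[-y^2/4] = -y·y'/2
  d/dx[-2] = 0

Separating the contributions that come from x directly and those that come through y:
  without y':      x/2
  multiplying y':  -y/2

so (x/2) + (-y/2)·y' = 0, and therefore
  dy/dx = -(x/2)/(-y/2) = x/y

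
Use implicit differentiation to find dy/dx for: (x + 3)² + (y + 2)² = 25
Differentiate both sides with respect to x, treating y as y(x). By the chain rule, any term containing y contributes a factor of y' = dy/dx when we differentiate it.

Move every term to one side and write the relation as F(x, y) = 0. Term by term,
  d/dx[(x + 3)^2] = 2x + 6
  d/dx[(y + 2)^2] = 2·y'(y + 2)
  d/dx[-25] = 0

The pieces without y' make up ∂F/∂x and the coefficient of y' is ∂F/∂y:
  ∂F/∂x = 2x + 6,
  ∂F/∂y = 2y + 4.

Since d/dx[F] = ∂F/∂x + (∂F/∂y)·y' = 0, solve for y':
  (∂F/∂y)·y' = -∂F/∂x
  dy/dx = -(∂F/∂x)/(∂F/∂y) = -(2x + 6)/(2y + 4) = (-x - 3)/(y + 2)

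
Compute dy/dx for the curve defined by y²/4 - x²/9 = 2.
Take d/dx of both sides. Since y is implicitly a function of x, the chain rule attaches a y' = dy/dx factor whenever we differentiate through y.

Set F(x, y) = (left side) − (right side), so the curve is F = 0. Differentiating each term of F:
  d/dx[-x^2/9] = -2x/9
  d/dx[y^2/4] = y·y'/2
  d/dx[-2] = 0

Collecting, the y'-free part is the partial derivative in x and the y' coefficient is the partial derivative in y:
  ∂F/∂x = -2x/9
  ∂F/∂y = y/2

so d/dx[F(x, y(x))] = ∂F/∂x + (∂F/∂y)·y' = 0. Rearranging,
  dy/dx = -(∂F/∂x)/(∂F/∂y) = -(-2x/9)/(y/2) = 4x/(9y)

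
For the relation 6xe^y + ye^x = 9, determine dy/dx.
Apply d/dx to both sides, remembering that y depends on x. Each occurrence of y therefore brings in a y' = dy/dx via the chain rule.

With F(x, y) equal to the left-hand side minus the right, differentiate F term by term:
  d/dx[6x·e^(y)] = 6x·y'·e^(y) + 6e^(y)
  d/dx[y·e^(x)] = y·e^(x) + y'·e^(x)
  d/dx[-9] = 0
Adding these up, d/dx[F] = 0 becomes
  (y·e^(x) + 6e^(y)) + (6x·e^(y) + e^(x))·y' = 0,
so isolating y',
  dy/dx = -(y·e^(x) + 6e^(y))/(6x·e^(y) + e^(x)) = (-y·e^(x) - 6e^(y))/(6x·e^(y) + e^(x))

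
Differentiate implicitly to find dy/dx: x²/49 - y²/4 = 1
Apply d/dx to both sides, remembering that y depends on x. Each occurrence of y therefore brings in a y' = dy/dx via the chain rule.

With F(x, y) equal to the left-hand side minus the right, differentiate F term by term:
  d/dx[x^2/49] = 2x/49
  d/dx[-y^2/4] = -y·y'/2
  d/dx[-1] = 0
Adding these up, d/dx[F] = 0 becomes
  (2x/49) + (-y/2)·y' = 0,
so isolating y',
  dy/dx = -(2x/49)/(-y/2) = 4x/(49y)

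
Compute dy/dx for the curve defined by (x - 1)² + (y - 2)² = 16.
Differentiate both sides with respect to x, treating y as y(x). By the chain rule, any term containing y contributes a factor of y' = dy/dx when we differentiate it.

Move every term to one side and write the relation as F(x, y) = 0. Term by term,
  d/dx[(x - 1)^2] = 2x - 2
  d/dx[(y - 2)^2] = 2·y'(y - 2)
  d/dx[-16] = 0

The pieces without y' make up ∂F/∂x and the coefficient of y' is ∂F/∂y:
  ∂F/∂x = 2x - 2,
  ∂F/∂y = 2y - 4.

Since d/dx[F] = ∂F/∂x + (∂F/∂y)·y' = 0, solve for y':
  (∂F/∂y)·y' = -∂F/∂x
  dy/dx = -(∂F/∂x)/(∂F/∂y) = -(2x - 2)/(2y - 4) = (1 - x)/(y - 2)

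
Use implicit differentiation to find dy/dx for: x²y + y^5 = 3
Apply d/dx to both sides, remembering that y depends on x. Each occurrence of y therefore brings in a y' = dy/dx via the chain rule.

With F(x, y) equal to the left-hand side minus the right, differentiate F term by term:
  d/dx[x^2y] = x^2·y' + 2xy
  d/dx[y^5] = 5y^4·y'
  d/dx[-3] = 0
Adding these up, d/dx[F] = 0 becomes
  (2xy) + (x^2 + 5y^4)·y' = 0,
so isolating y',
  dy/dx = -(2xy)/(x^2 + 5y^4) = -2xy/(x^2 + 5y^4)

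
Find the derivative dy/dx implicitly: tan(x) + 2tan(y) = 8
Take d/dx of both sides. Since y is implicitly a function of x, the chain rule attaches a y' = dy/dx factor whenever we differentiate through y.

Set F(x, y) = (left side) − (right side), so the curve is F = 0. Differentiating each term of F:
  d/dx[tan(x)] = tan(x)^2 + 1
  d/dx[2tan(y)] = 2·y'(tan(y)^2 + 1)
  d/dx[-8] = 0

Collecting, the y'-free part is the partial derivative in x and the y' coefficient is the partial derivative in y:
  ∂F/∂x = tan(x)^2 + 1
  ∂F/∂y = 2tan(y)^2 + 2

so d/dx[F(x, y(x))] = ∂F/∂x + (∂F/∂y)·y' = 0. Rearranging,
  dy/dx = -(∂F/∂x)/(∂F/∂y) = -(tan(x)^2 + 1)/(2tan(y)^2 + 2) = -cos(y)^2/(2cos(x)^2)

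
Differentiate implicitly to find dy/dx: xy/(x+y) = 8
Differentiate both sides with respect to x, treating y as y(x). By the chain rule, any term containing y contributes a factor of y' = dy/dx when we differentiate it.

Move every term to one side and write the relation as F(x, y) = 0. Term by term,
  d/dx[xy/(x + y)] = xy(-y' - 1)/(x + y)^2 + x·y'/(x + y) + y/(x + y)
  d/dx[-8] = 0

The pieces without y' make up ∂F/∂x and the coefficient of y' is ∂F/∂y:
  ∂F/∂x = -xy/(x + y)^2 + y/(x + y),
  ∂F/∂y = -xy/(x + y)^2 + x/(x + y).

Since d/dx[F] = ∂F/∂x + (∂F/∂y)·y' = 0, solve for y':
  (∂F/∂y)·y' = -∂F/∂x
  dy/dx = -(∂F/∂x)/(∂F/∂y) = -(-xy/(x + y)^2 + y/(x + y))/(-xy/(x + y)^2 + x/(x + y))
        = -(y^2/(x + y)^2)/(x^2/(x + y)^2) = -y^2/x^2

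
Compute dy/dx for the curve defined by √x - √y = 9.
Apply d/dx to both sides, remembering that y depends on x. Each occurrence of y therefore brings in a y' = dy/dx via the chain rule.

With F(x, y) equal to the left-hand side minus the right, differentiate F term by term:
  d/dx[√(x)] = 1/(2√(x))
  d/dx[-√(y)] = -y'/(2√(y))
  d/dx[-9] = 0
Adding these up, d/dx[F] = 0 becomes
  (1/(2√(x))) + (-1/(2√(y)))·y' = 0,
so isolating y',
  dy/dx = -(1/(2√(x)))/(-1/(2√(y))) = √(y)/√(x)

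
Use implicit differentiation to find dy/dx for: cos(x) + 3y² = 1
Differentiate the relation implicitly: treat y = y(x) and apply the chain rule, so every y-derivative picks up a y' = dy/dx factor.

With everything moved to the left-hand side, differentiate term by term:
  d/dx[3y^2] = 6y·y'
  d/dx[cos(x)] = -sin(x)
  d/dx[-1] = 0

Separating the contributions that come from x directly and those that come through y:
  without y':      -sin(x)
  multiplying y':  6y

so (-sin(x)) + (6y)·y' = 0, and therefore
  dy/dx = -(-sin(x))/(6y) = sin(x)/(6y)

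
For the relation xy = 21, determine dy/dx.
Differentiate both sides with respect to x, treating y as y(x). By the chain rule, any term containing y contributes a factor of y' = dy/dx when we differentiate it.

Move every term to one side and write the relation as F(x, y) = 0. Term by term,
  d/dx[xy] = x·y' + y
  d/dx[-21] = 0

The pieces without y' make up ∂F/∂x and the coefficient of y' is ∂F/∂y:
  ∂F/∂x = y,
  ∂F/∂y = x.

Since d/dx[F] = ∂F/∂x + (∂F/∂y)·y' = 0, solve for y':
  (∂F/∂y)·y' = -∂F/∂x
  dy/dx = -(∂F/∂x)/(∂F/∂y) = -(y)/(x) = -y/x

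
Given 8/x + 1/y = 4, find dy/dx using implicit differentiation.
Take d/dx of both sides. Since y is implicitly a function of x, the chain rule attaches a y' = dy/dx factor whenever we differentiate through y.

Set F(x, y) = (left side) − (right side), so the curve is F = 0. Differentiating each term of F:
  d/dx[1/y] = -y'/y^2
  d/dx[8/x] = -8/x^2
  d/dx[-4] = 0

Collecting, the y'-free part is the partial derivative in x and the y' coefficient is the partial derivative in y:
  ∂F/∂x = -8/x^2
  ∂F/∂y = -1/y^2

so d/dx[F(x, y(x))] = ∂F/∂x + (∂F/∂y)·y' = 0. Rearranging,
  dy/dx = -(∂F/∂x)/(∂F/∂y) = -(-8/x^2)/(-1/y^2) = -8y^2/x^2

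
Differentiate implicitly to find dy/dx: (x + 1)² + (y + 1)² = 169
Take d/dx of both sides. Since y is implicitly a function of x, the chain rule attaches a y' = dy/dx factor whenever we differentiate through y.

Set F(x, y) = (left side) − (right side), so the curve is F = 0. Differentiating each term of F:
  d/dx[(x + 1)^2] = 2x + 2
  d/dx[(y + 1)^2] = 2·y'(y + 1)
  d/dx[-169] = 0

Collecting, the y'-free part is the partial derivative in x and the y' coefficient is the partial derivative in y:
  ∂F/∂x = 2x + 2
  ∂F/∂y = 2y + 2

so d/dx[F(x, y(x))] = ∂F/∂x + (∂F/∂y)·y' = 0. Rearranging,
  dy/dx = -(∂F/∂x)/(∂F/∂y) = -(2x + 2)/(2y + 2) = (-x - 1)/(y + 1)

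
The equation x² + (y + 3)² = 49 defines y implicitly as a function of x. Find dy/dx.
Take d/dx of both sides. Since y is implicitly a function of x, the chain rule attaches a y' = dy/dx factor whenever we differentiate through y.

Set F(x, y) = (left side) − (right side), so the curve is F = 0. Differentiating each term of F:
  d/dx[x^2] = 2x
  d/dx[(y + 3)^2] = 2·y'(y + 3)
  d/dx[-49] = 0

Collecting, the y'-free part is the partial derivative in x and the y' coefficient is the partial derivative in y:
  ∂F/∂x = 2x
  ∂F/∂y = 2y + 6

so d/dx[F(x, y(x))] = ∂F/∂x + (∂F/∂y)·y' = 0. Rearranging,
  dy/dx = -(∂F/∂x)/(∂F/∂y) = -(2x)/(2y + 6) = -x/(y + 3)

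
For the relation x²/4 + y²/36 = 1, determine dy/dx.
Take d/dx of both sides. Since y is implicitly a function of x, the chain rule attaches a y' = dy/dx factor whenever we differentiate through y.

Set F(x, y) = (left side) − (right side), so the curve is F = 0. Differentiating each term of F:
  d/dx[x^2/4] = x/2
  d/dx[y^2/36] = y·y'/18
  d/dx[-1] = 0

Collecting, the y'-free part is the partial derivative in x and the y' coefficient is the partial derivative in y:
  ∂F/∂x = x/2
  ∂F/∂y = y/18

so d/dx[F(x, y(x))] = ∂F/∂x + (∂F/∂y)·y' = 0. Rearranging,
  dy/dx = -(∂F/∂x)/(∂F/∂y) = -(x/2)/(y/18) = -9x/y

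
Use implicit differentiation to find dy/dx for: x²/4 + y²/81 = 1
Differentiate the relation implicitly: treat y = y(x) and apply the chain rule, so every y-derivative picks up a y' = dy/dx factor.

With everything moved to the left-hand side, differentiate term by term:
  d/dx[x^2/4] = x/2
  d/dx[y^2/81] = 2y·y'/81
  d/dx[-1] = 0

Separating the contributions that come from x directly and those that come through y:
  without y':      x/2
  multiplying y':  2y/81

so (x/2) + (2y/81)·y' = 0, and therefore
  dy/dx = -(x/2)/(2y/81) = -81x/(4y)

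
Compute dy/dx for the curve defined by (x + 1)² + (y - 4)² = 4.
Differentiate both sides with respect to x, treating y as y(x). By the chain rule, any term containing y contributes a factor of y' = dy/dx when we differentiate it.

Move every term to one side and write the relation as F(x, y) = 0. Term by term,
  d/dx[(x + 1)^2] = 2x + 2
  d/dx[(y - 4)^2] = 2·y'(y - 4)
  d/dx[-4] = 0

The pieces without y' make up ∂F/∂x and the coefficient of y' is ∂F/∂y:
  ∂F/∂x = 2x + 2,
  ∂F/∂y = 2y - 8.

Since d/dx[F] = ∂F/∂x + (∂F/∂y)·y' = 0, solve for y':
  (∂F/∂y)·y' = -∂F/∂x
  dy/dx = -(∂F/∂x)/(∂F/∂y) = -(2x + 2)/(2y - 8) = (-x - 1)/(y - 4)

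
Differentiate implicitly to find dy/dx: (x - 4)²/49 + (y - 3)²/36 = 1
Apply d/dx to both sides, remembering that y depends on x. Each occurrence of y therefore brings in a y' = dy/dx via the chain rule.

With F(x, y) equal to the left-hand side minus the right, differentiate F term by term:
  d/dx[(x - 4)^2/49] = 2x/49 - 8/49
  d/dx[(y - 3)^2/36] = y'(y - 3)/18
  d/dx[-1] = 0
Adding these up, d/dx[F] = 0 becomes
  (2x/49 - 8/49) + (y/18 - 1/6)·y' = 0,
so isolating y',
  dy/dx = -(2x/49 - 8/49)/(y/18 - 1/6)
        = -(2(x - 4)/49)/((y - 3)/18) = 36(4 - x)/(49(y - 3))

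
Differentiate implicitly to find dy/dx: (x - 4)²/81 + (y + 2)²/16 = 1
Take d/dx of both sides. Since y is implicitly a function of x, the chain rule attaches a y' = dy/dx factor whenever we differentiate through y.

Set F(x, y) = (left side) − (right side), so the curve is F = 0. Differentiating each term of F:
  d/dx[(x - 4)^2/81] = 2x/81 - 8/81
  d/dx[(y + 2)^2/16] = y'(y + 2)/8
  d/dx[-1] = 0

Collecting, the y'-free part is the partial derivative in x and the y' coefficient is the partial derivative in y:
  ∂F/∂x = 2x/81 - 8/81
  ∂F/∂y = y/8 + 1/4

so d/dx[F(x, y(x))] = ∂F/∂x + (∂F/∂y)·y' = 0. Rearranging,
  dy/dx = -(∂F/∂x)/(∂F/∂y) = -(2x/81 - 8/81)/(y/8 + 1/4)
        = -(2(x - 4)/81)/((y + 2)/8) = 16(4 - x)/(81(y + 2))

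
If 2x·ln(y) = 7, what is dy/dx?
Take d/dx of both sides. Since y is implicitly a function of x, the chain rule attaches a y' = dy/dx factor whenever we differentiate through y.

Set F(x, y) = (left side) − (right side), so the curve is F = 0. Differentiating each term of F:
  d/dx[2x·ln(y)] = 2x·y'/y + 2ln(y)
  d/dx[-7] = 0

Collecting, the y'-free part is the partial derivative in x and the y' coefficient is the partial derivative in y:
  ∂F/∂x = 2ln(y)
  ∂F/∂y = 2x/y

so d/dx[F(x, y(x))] = ∂F/∂x + (∂F/∂y)·y' = 0. Rearranging,
  dy/dx = -(∂F/∂x)/(∂F/∂y) = -(2ln(y))/(2x/y) = -y·ln(y)/x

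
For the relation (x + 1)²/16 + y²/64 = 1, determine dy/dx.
Take d/dx of both sides. Since y is implicitly a function of x, the chain rule attaches a y' = dy/dx factor whenever we differentiate through y.

Set F(x, y) = (left side) − (right side), so the curve is F = 0. Differentiating each term of F:
  d/dx[y^2/64] = y·y'/32
  d/dx[(x + 1)^2/16] = x/8 + 1/8
  d/dx[-1] = 0

Collecting, the y'-free part is the partial derivative in x and the y' coefficient is the partial derivative in y:
  ∂F/∂x = x/8 + 1/8
  ∂F/∂y = y/32

so d/dx[F(x, y(x))] = ∂F/∂x + (∂F/∂y)·y' = 0. Rearranging,
  dy/dx = -(∂F/∂x)/(∂F/∂y) = -(x/8 + 1/8)/(y/32)
        = -((x + 1)/8)/(y/32) = 4(-x - 1)/y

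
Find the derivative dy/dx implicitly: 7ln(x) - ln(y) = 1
Differentiate both sides with respect to x, treating y as y(x). By the chain rule, any term containing y contributes a factor of y' = dy/dx when we differentiate it.

Move every term to one side and write the relation as F(x, y) = 0. Term by term,
  d/dx[7ln(x)] = 7/x
  d/dx[-ln(y)] = -y'/y
  d/dx[-1] = 0

The pieces without y' make up ∂F/∂x and the coefficient of y' is ∂F/∂y:
  ∂F/∂x = 7/x,
  ∂F/∂y = -1/y.

Since d/dx[F] = ∂F/∂x + (∂F/∂y)·y' = 0, solve for y':
  (∂F/∂y)·y' = -∂F/∂x
  dy/dx = -(∂F/∂x)/(∂F/∂y) = -(7/x)/(-1/y) = 7y/x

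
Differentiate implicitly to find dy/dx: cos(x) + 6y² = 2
Differentiate the relation implicitly: treat y = y(x) and apply the chain rule, so every y-derivative picks up a y' = dy/dx factor.

With everything moved to the left-hand side, differentiate term by term:
  d/dx[6y^2] = 12y·y'
  d/dx[cos(x)] = -sin(x)
  d/dx[-2] = 0

Separating the contributions that come from x directly and those that come through y:
  without y':      -sin(x)
  multiplying y':  12y

so (-sin(x)) + (12y)·y' = 0, and therefore
  dy/dx = -(-sin(x))/(12y) = sin(x)/(12y)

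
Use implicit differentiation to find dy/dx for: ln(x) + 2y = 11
Apply d/dx to both sides, remembering that y depends on x. Each occurrence of y therefore brings in a y' = dy/dx via the chain rule.

With F(x, y) equal to the left-hand side minus the right, differentiate F term by term:
  d/dx[2y] = 2·y'
  d/dx[ln(x)] = 1/x
  d/dx[-11] = 0
Adding these up, d/dx[F] = 0 becomes
  (1/x) + (2)·y' = 0,
so isolating y',
  dy/dx = -(1/x)/(2) = -1/(2x)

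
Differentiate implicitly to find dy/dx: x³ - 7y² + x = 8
Take d/dx of both sides. Since y is implicitly a function of x, the chain rule attaches a y' = dy/dx factor whenever we differentiate through y.

Set F(x, y) = (left side) − (right side), so the curve is F = 0. Differentiating each term of F:
  d/dx[x^3] = 3x^2
  d/dx[x] = 1
  d/dx[-7y^2] = -14y·y'
  d/dx[-8] = 0

Collecting, the y'-free part is the partial derivative in x and the y' coefficient is the partial derivative in y:
  ∂F/∂x = 3x^2 + 1
  ∂F/∂y = -14y

so d/dx[F(x, y(x))] = ∂F/∂x + (∂F/∂y)·y' = 0. Rearranging,
  dy/dx = -(∂F/∂x)/(∂F/∂y) = -(3x^2 + 1)/(-14y) = (3x^2 + 1)/(14y)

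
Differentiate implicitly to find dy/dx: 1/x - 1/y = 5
Apply d/dx to both sides, remembering that y depends on x. Each occurrence of y therefore brings in a y' = dy/dx via the chain rule.

With F(x, y) equal to the left-hand side minus the right, differentiate F term by term:
  d/dx[-1/y] = y'/y^2
  d/dx[1/x] = -1/x^2
  d/dx[-5] = 0
Adding these up, d/dx[F] = 0 becomes
  (-1/x^2) + (y^(-2))·y' = 0,
so isolating y',
  dy/dx = -(-1/x^2)/(y^(-2)) = y^2/x^2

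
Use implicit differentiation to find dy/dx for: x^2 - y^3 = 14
Differentiate the relation implicitly: treat y = y(x) and apply the chain rule, so every y-derivative picks up a y' = dy/dx factor.

With everything moved to the left-hand side, differentiate term by term:
  d/dx[x^2] = 2x
  d/dx[-y^3] = -3y^2·y'
  d/dx[-14] = 0

Separating the contributions that come from x directly and those that come through y:
  without y':      2x
  multiplying y':  -3y^2

so (2x) + (-3y^2)·y' = 0, and therefore
  dy/dx = -(2x)/(-3y^2) = 2x/(3y^2)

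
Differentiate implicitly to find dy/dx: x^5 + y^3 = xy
Apply d/dx to both sides, remembering that y depends on x. Each occurrence of y therefore brings in a y' = dy/dx via the chain rule.

With F(x, y) equal to the left-hand side minus the right, differentiate F term by term:
  d/dx[x^5] = 5x^4
  d/dx[-xy] = -x·y' - y
  d/dx[y^3] = 3y^2·y'
Adding these up, d/dx[F] = 0 becomes
  (5x^4 - y) + (-x + 3y^2)·y' = 0,
so isolating y',
  dy/dx = -(5x^4 - y)/(-x + 3y^2) = (5x^4 - y)/(x - 3y^2)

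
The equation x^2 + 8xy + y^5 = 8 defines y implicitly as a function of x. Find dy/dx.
Differentiate both sides with respect to x, treating y as y(x). By the chain rule, any term containing y contributes a factor of y' = dy/dx when we differentiate it.

Move every term to one side and write the relation as F(x, y) = 0. Term by term,
  d/dx[x^2] = 2x
  d/dx[8xy] = 8x·y' + 8y
  d/dx[y^5] = 5y^4·y'
  d/dx[-8] = 0

The pieces without y' make up ∂F/∂x and the coefficient of y' is ∂F/∂y:
  ∂F/∂x = 2x + 8y,
  ∂F/∂y = 8x + 5y^4.

Since d/dx[F] = ∂F/∂x + (∂F/∂y)·y' = 0, solve for y':
  (∂F/∂y)·y' = -∂F/∂x
  dy/dx = -(∂F/∂x)/(∂F/∂y) = -(2x + 8y)/(8x + 5y^4) = 2(-x - 4y)/(8x + 5y^4)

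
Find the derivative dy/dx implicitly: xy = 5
Differentiate both sides with respect to x, treating y as y(x). By the chain rule, any term containing y contributes a factor of y' = dy/dx when we differentiate it.

Move every term to one side and write the relation as F(x, y) = 0. Term by term,
  d/dx[xy] = x·y' + y
  d/dx[-5] = 0

The pieces without y' make up ∂F/∂x and the coefficient of y' is ∂F/∂y:
  ∂F/∂x = y,
  ∂F/∂y = x.

Since d/dx[F] = ∂F/∂x + (∂F/∂y)·y' = 0, solve for y':
  (∂F/∂y)·y' = -∂F/∂x
  dy/dx = -(∂F/∂x)/(∂F/∂y) = -(y)/(x) = -y/x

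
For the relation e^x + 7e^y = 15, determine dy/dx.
Apply d/dx to both sides, remembering that y depends on x. Each occurrence of y therefore brings in a y' = dy/dx via the chain rule.

With F(x, y) equal to the left-hand side minus the right, differentiate F term by term:
  d/dx[e^(x)] = e^(x)
  d/dx[7e^(y)] = 7·y'·e^(y)
  d/dx[-15] = 0
Adding these up, d/dx[F] = 0 becomes
  (e^(x)) + (7e^(y))·y' = 0,
so isolating y',
  dy/dx = -(e^(x))/(7e^(y)) = -e^(x - y)/7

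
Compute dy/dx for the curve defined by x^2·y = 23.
Differentiate the relation implicitly: treat y = y(x) and apply the chain rule, so every y-derivative picks up a y' = dy/dx factor.

With everything moved to the left-hand side, differentiate term by term:
  d/dx[x^2y] = x^2·y' + 2xy
  d/dx[-23] = 0

Separating the contributions that come from x directly and those that come through y:
  without y':      2xy
  multiplying y':  x^2

so (2xy) + (x^2)·y' = 0, and therefore
  dy/dx = -(2xy)/(x^2) = -2y/x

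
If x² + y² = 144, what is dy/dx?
Apply d/dx to both sides, remembering that y depends on x. Each occurrence of y therefore brings in a y' = dy/dx via the chain rule.

With F(x, y) equal to the left-hand side minus the right, differentiate F term by term:
  d/dx[x^2] = 2x
  d/dx[y^2] = 2y·y'
  d/dx[-144] = 0
Adding these up, d/dx[F] = 0 becomes
  (2x) + (2y)·y' = 0,
so isolating y',
  dy/dx = -(2x)/(2y) = -x/y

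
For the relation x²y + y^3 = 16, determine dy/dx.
Differentiate both sides with respect to x, treating y as y(x). By the chain rule, any term containing y contributes a factor of y' = dy/dx when we differentiate it.

Move every term to one side and write the relation as F(x, y) = 0. Term by term,
  d/dx[x^2y] = x^2·y' + 2xy
  d/dx[y^3] = 3y^2·y'
  d/dx[-16] = 0

The pieces without y' make up ∂F/∂x and the coefficient of y' is ∂F/∂y:
  ∂F/∂x = 2xy,
  ∂F/∂y = x^2 + 3y^2.

Since d/dx[F] = ∂F/∂x + (∂F/∂y)·y' = 0, solve for y':
  (∂F/∂y)·y' = -∂F/∂x
  dy/dx = -(∂F/∂x)/(∂F/∂y) = -(2xy)/(x^2 + 3y^2) = -2xy/(x^2 + 3y^2)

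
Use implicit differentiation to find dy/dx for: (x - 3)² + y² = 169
Take d/dx of both sides. Since y is implicitly a function of x, the chain rule attaches a y' = dy/dx factor whenever we differentiate through y.

Set F(x, y) = (left side) − (right side), so the curve is F = 0. Differentiating each term of F:
  d/dx[y^2] = 2y·y'
  d/dx[(x - 3)^2] = 2x - 6
  d/dx[-169] = 0

Collecting, the y'-free part is the partial derivative in x and the y' coefficient is the partial derivative in y:
  ∂F/∂x = 2x - 6
  ∂F/∂y = 2y

so d/dx[F(x, y(x))] = ∂F/∂x + (∂F/∂y)·y' = 0. Rearranging,
  dy/dx = -(∂F/∂x)/(∂F/∂y) = -(2x - 6)/(2y) = (3 - x)/y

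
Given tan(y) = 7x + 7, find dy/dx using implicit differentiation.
Differentiate the relation implicitly: treat y = y(x) and apply the chain rule, so every y-derivative picks up a y' = dy/dx factor.

With everything moved to the left-hand side, differentiate term by term:
  d/dx[-7x] = -7
  d/dx[tan(y)] = y'(tan(y)^2 + 1)
  d/dx[-7] = 0

Separating the contributions that come from x directly and those that come through y:
  without y':      -7
  multiplying y':  tan(y)^2 + 1

so (-7) + (tan(y)^2 + 1)·y' = 0, and therefore
  dy/dx = -(-7)/(tan(y)^2 + 1) = 7cos(y)^2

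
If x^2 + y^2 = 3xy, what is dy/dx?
Apply d/dx to both sides, remembering that y depends on x. Each occurrence of y therefore brings in a y' = dy/dx via the chain rule.

With F(x, y) equal to the left-hand side minus the right, differentiate F term by term:
  d/dx[x^2] = 2x
  d/dx[-3xy] = -3x·y' - 3y
  d/dx[y^2] = 2y·y'
Adding these up, d/dx[F] = 0 becomes
  (2x - 3y) + (-3x + 2y)·y' = 0,
so isolating y',
  dy/dx = -(2x - 3y)/(-3x + 2y) = (2x - 3y)/(3x - 2y)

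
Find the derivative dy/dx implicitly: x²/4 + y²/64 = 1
Apply d/dx to both sides, remembering that y depends on x. Each occurrence of y therefore brings in a y' = dy/dx via the chain rule.

With F(x, y) equal to the left-hand side minus the right, differentiate F term by term:
  d/dx[x^2/4] = x/2
  d/dx[y^2/64] = y·y'/32
  d/dx[-1] = 0
Adding these up, d/dx[F] = 0 becomes
  (x/2) + (y/32)·y' = 0,
so isolating y',
  dy/dx = -(x/2)/(y/32) = -16x/y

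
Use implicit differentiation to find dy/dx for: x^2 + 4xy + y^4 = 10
Take d/dx of both sides. Since y is implicitly a function of x, the chain rule attaches a y' = dy/dx factor whenever we differentiate through y.

Set F(x, y) = (left side) − (right side), so the curve is F = 0. Differentiating each term of F:
  d/dx[x^2] = 2x
  d/dx[4xy] = 4x·y' + 4y
  d/dx[y^4] = 4y^3·y'
  d/dx[-10] = 0

Collecting, the y'-free part is the partial derivative in x and the y' coefficient is the partial derivative in y:
  ∂F/∂x = 2x + 4y
  ∂F/∂y = 4x + 4y^3

so d/dx[F(x, y(x))] = ∂F/∂x + (∂F/∂y)·y' = 0. Rearranging,
  dy/dx = -(∂F/∂x)/(∂F/∂y) = -(2x + 4y)/(4x + 4y^3) = (-x/2 - y)/(x + y^3)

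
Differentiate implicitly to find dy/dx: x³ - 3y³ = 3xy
Differentiate both sides with respect to x, treating y as y(x). By the chain rule, any term containing y contributes a factor of y' = dy/dx when we differentiate it.

Move every term to one side and write the relation as F(x, y) = 0. Term by term,
  d/dx[x^3] = 3x^2
  d/dx[-3xy] = -3x·y' - 3y
  d/dx[-3y^3] = -9y^2·y'

The pieces without y' make up ∂F/∂x and the coefficient of y' is ∂F/∂y:
  ∂F/∂x = 3x^2 - 3y,
  ∂F/∂y = -3x - 9y^2.

Since d/dx[F] = ∂F/∂x + (∂F/∂y)·y' = 0, solve for y':
  (∂F/∂y)·y' = -∂F/∂x
  dy/dx = -(∂F/∂x)/(∂F/∂y) = -(3x^2 - 3y)/(-3x - 9y^2) = (x^2 - y)/(x + 3y^2)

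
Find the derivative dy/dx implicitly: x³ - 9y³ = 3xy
Differentiate the relation implicitly: treat y = y(x) and apply the chain rule, so every y-derivative picks up a y' = dy/dx factor.

With everything moved to the left-hand side, differentiate term by term:
  d/dx[x^3] = 3x^2
  d/dx[-3xy] = -3x·y' - 3y
  d/dx[-9y^3] = -27y^2·y'

Separating the contributions that come from x directly and those that come through y:
  without y':      3x^2 - 3y
  multiplying y':  -3x - 27y^2

so (3x^2 - 3y) + (-3x - 27y^2)·y' = 0, and therefore
  dy/dx = -(3x^2 - 3y)/(-3x - 27y^2) = (x^2 - y)/(x + 9y^2)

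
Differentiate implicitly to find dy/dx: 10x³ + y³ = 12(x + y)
Differentiate the relation implicitly: treat y = y(x) and apply the chain rule, so every y-derivative picks up a y' = dy/dx factor.

With everything moved to the left-hand side, differentiate term by term:
  d/dx[10x^3] = 30x^2
  d/dx[-12x] = -12
  d/dx[y^3] = 3y^2·y'
  d/dx[-12y] = -12·y'

Separating the contributions that come from x directly and those that come through y:
  without y':      30x^2 - 12
  multiplying y':  3y^2 - 12

so (30x^2 - 12) + (3y^2 - 12)·y' = 0, and therefore
  dy/dx = -(30x^2 - 12)/(3y^2 - 12) = 2(2 - 5x^2)/(y^2 - 4)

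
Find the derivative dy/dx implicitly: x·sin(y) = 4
Take d/dx of both sides. Since y is implicitly a function of x, the chain rule attaches a y' = dy/dx factor whenever we differentiate through y.

Set F(x, y) = (left side) − (right side), so the curve is F = 0. Differentiating each term of F:
  d/dx[x·sin(y)] = x·y'·cos(y) + sin(y)
  d/dx[-4] = 0

Collecting, the y'-free part is the partial derivative in x and the y' coefficient is the partial derivative in y:
  ∂F/∂x = sin(y)
  ∂F/∂y = x·cos(y)

so d/dx[F(x, y(x))] = ∂F/∂x + (∂F/∂y)·y' = 0. Rearranging,
  dy/dx = -(∂F/∂x)/(∂F/∂y) = -(sin(y))/(x·cos(y)) = -tan(y)/x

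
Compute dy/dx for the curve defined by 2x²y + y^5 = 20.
Take d/dx of both sides. Since y is implicitly a function of x, the chain rule attaches a y' = dy/dx factor whenever we differentiate through y.

Set F(x, y) = (left side) − (right side), so the curve is F = 0. Differentiating each term of F:
  d/dx[2x^2y] = 2x^2·y' + 4xy
  d/dx[y^5] = 5y^4·y'
  d/dx[-20] = 0

Collecting, the y'-free part is the partial derivative in x and the y' coefficient is the partial derivative in y:
  ∂F/∂x = 4xy
  ∂F/∂y = 2x^2 + 5y^4

so d/dx[F(x, y(x))] = ∂F/∂x + (∂F/∂y)·y' = 0. Rearranging,
  dy/dx = -(∂F/∂x)/(∂F/∂y) = -(4xy)/(2x^2 + 5y^4) = -4xy/(2x^2 + 5y^4)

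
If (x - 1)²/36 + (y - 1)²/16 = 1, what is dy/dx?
Apply d/dx to both sides, remembering that y depends on x. Each occurrence of y therefore brings in a y' = dy/dx via the chain rule.

With F(x, y) equal to the left-hand side minus the right, differentiate F term by term:
  d/dx[(x - 1)^2/36] = x/18 - 1/18
  d/dx[(y - 1)^2/16] = y'(y - 1)/8
  d/dx[-1] = 0
Adding these up, d/dx[F] = 0 becomes
  (x/18 - 1/18) + (y/8 - 1/8)·y' = 0,
so isolating y',
  dy/dx = -(x/18 - 1/18)/(y/8 - 1/8)
        = -((x - 1)/18)/((y - 1)/8) = 4(1 - x)/(9(y - 1))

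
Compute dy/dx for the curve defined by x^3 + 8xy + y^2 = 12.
Differentiate both sides with respect to x, treating y as y(x). By the chain rule, any term containing y contributes a factor of y' = dy/dx when we differentiate it.

Move every term to one side and write the relation as F(x, y) = 0. Term by term,
  d/dx[x^3] = 3x^2
  d/dx[8xy] = 8x·y' + 8y
  d/dx[y^2] = 2y·y'
  d/dx[-12] = 0

The pieces without y' make up ∂F/∂x and the coefficient of y' is ∂F/∂y:
  ∂F/∂x = 3x^2 + 8y,
  ∂F/∂y = 8x + 2y.

Since d/dx[F] = ∂F/∂x + (∂F/∂y)·y' = 0, solve for y':
  (∂F/∂y)·y' = -∂F/∂x
  dy/dx = -(∂F/∂x)/(∂F/∂y) = -(3x^2 + 8y)/(8x + 2y) = (-3x^2 - 8y)/(2(4x + y))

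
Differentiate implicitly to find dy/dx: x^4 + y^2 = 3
Differentiate both sides with respect to x, treating y as y(x). By the chain rule, any term containing y contributes a factor of y' = dy/dx when we differentiate it.

Move every term to one side and write the relation as F(x, y) = 0. Term by term,
  d/dx[x^4] = 4x^3
  d/dx[y^2] = 2y·y'
  d/dx[-3] = 0

The pieces without y' make up ∂F/∂x and the coefficient of y' is ∂F/∂y:
  ∂F/∂x = 4x^3,
  ∂F/∂y = 2y.

Since d/dx[F] = ∂F/∂x + (∂F/∂y)·y' = 0, solve for y':
  (∂F/∂y)·y' = -∂F/∂x
  dy/dx = -(∂F/∂x)/(∂F/∂y) = -(4x^3)/(2y) = -2x^3/y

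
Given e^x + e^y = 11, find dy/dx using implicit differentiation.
Differentiate the relation implicitly: treat y = y(x) and apply the chain rule, so every y-derivative picks up a y' = dy/dx factor.

With everything moved to the left-hand side, differentiate term by term:
  d/dx[e^(x)] = e^(x)
  d/dx[e^(y)] = y'·e^(y)
  d/dx[-11] = 0

Separating the contributions that come from x directly and those that come through y:
  without y':      e^(x)
  multiplying y':  e^(y)

so (e^(x)) + (e^(y))·y' = 0, and therefore
  dy/dx = -(e^(x))/(e^(y)) = -e^(x - y)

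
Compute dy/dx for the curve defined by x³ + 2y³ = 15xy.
Apply d/dx to both sides, remembering that y depends on x. Each occurrence of y therefore brings in a y' = dy/dx via the chain rule.

With F(x, y) equal to the left-hand side minus the right, differentiate F term by term:
  d/dx[x^3] = 3x^2
  d/dx[-15xy] = -15x·y' - 15y
  d/dx[2y^3] = 6y^2·y'
Adding these up, d/dx[F] = 0 becomes
  (3x^2 - 15y) + (-15x + 6y^2)·y' = 0,
so isolating y',
  dy/dx = -(3x^2 - 15y)/(-15x + 6y^2) = (x^2 - 5y)/(5x - 2y^2)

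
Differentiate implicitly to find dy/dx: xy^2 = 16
Apply d/dx to both sides, remembering that y depends on x. Each occurrence of y therefore brings in a y' = dy/dx via the chain rule.

With F(x, y) equal to the left-hand side minus the right, differentiate F term by term:
  d/dx[xy^2] = 2xy·y' + y^2
  d/dx[-16] = 0
Adding these up, d/dx[F] = 0 becomes
  (y^2) + (2xy)·y' = 0,
so isolating y',
  dy/dx = -(y^2)/(2xy) = -y/(2x)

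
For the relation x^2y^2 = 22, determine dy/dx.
Apply d/dx to both sides, remembering that y depends on x. Each occurrence of y therefore brings in a y' = dy/dx via the chain rule.

With F(x, y) equal to the left-hand side minus the right, differentiate F term by term:
  d/dx[x^2y^2] = 2x^2y·y' + 2xy^2
  d/dx[-22] = 0
Adding these up, d/dx[F] = 0 becomes
  (2xy^2) + (2x^2y)·y' = 0,
so isolating y',
  dy/dx = -(2xy^2)/(2x^2y) = -y/x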